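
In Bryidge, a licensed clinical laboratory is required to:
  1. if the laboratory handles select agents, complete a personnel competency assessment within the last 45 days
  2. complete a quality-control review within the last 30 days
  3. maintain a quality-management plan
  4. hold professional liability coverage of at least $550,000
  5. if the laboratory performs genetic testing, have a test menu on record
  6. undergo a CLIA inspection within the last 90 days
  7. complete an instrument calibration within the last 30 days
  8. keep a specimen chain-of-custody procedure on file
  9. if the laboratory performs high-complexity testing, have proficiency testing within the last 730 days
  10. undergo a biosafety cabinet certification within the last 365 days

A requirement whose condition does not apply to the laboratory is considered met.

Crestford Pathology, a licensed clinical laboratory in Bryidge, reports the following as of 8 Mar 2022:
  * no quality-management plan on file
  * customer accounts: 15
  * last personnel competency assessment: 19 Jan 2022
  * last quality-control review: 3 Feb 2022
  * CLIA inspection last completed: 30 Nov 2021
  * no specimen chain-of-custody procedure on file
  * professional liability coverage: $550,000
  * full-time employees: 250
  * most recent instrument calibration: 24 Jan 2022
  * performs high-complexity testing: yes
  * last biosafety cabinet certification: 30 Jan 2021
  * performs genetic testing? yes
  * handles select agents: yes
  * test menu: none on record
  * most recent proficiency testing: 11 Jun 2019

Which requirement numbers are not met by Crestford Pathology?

1, 2, 3, 5, 6, 7, 8, 9, 10

1. condition 'handles select agents' holds; personnel competency assessment 48 days ago vs limit 45 → not met
2. quality-control review 33 days ago vs limit 30 → not met
3. quality-management plan absent → not met
4. professional liability coverage $550,000 ≥ $550,000 → met
5. condition 'performs genetic testing' holds; test menu absent → not met
6. CLIA inspection 98 days ago vs limit 90 → not met
7. instrument calibration 43 days ago vs limit 30 → not met
8. specimen chain-of-custody procedure absent → not met
9. condition 'performs high-complexity testing' holds; proficiency testing 1001 days ago vs limit 730 → not met
10. biosafety cabinet certification 402 days ago vs limit 365 → not met
Not met: 1, 2, 3, 5, 6, 7, 8, 9, 10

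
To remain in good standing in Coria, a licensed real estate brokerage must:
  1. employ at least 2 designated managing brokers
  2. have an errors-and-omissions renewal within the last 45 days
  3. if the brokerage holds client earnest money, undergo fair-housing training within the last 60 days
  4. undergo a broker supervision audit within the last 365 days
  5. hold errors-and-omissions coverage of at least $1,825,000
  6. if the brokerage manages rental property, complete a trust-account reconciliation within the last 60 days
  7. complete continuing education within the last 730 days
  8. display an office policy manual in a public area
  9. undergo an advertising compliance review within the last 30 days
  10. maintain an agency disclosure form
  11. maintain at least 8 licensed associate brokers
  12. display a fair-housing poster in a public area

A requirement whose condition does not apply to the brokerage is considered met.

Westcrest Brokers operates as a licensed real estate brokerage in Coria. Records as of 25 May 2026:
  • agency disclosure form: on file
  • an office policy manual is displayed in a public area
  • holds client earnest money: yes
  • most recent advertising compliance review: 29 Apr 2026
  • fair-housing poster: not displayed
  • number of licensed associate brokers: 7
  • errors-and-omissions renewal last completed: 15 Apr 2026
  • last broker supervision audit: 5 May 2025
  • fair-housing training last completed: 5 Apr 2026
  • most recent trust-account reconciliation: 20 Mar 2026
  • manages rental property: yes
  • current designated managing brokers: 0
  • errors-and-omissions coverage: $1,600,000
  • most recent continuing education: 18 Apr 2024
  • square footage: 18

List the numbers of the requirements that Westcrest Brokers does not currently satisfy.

1, 4, 5, 6, 7, 11, 12

1. designated managing brokers 0 < 2 → not met
2. errors-and-omissions renewal 40 days ago vs limit 45 → met
3. condition 'holds client earnest money' holds; fair-housing training 50 days ago vs limit 60 → met
4. broker supervision audit 385 days ago vs limit 365 → not met
5. errors-and-omissions coverage $1,600,000 < $1,825,000 → not met
6. condition 'manages rental property' holds; trust-account reconciliation 66 days ago vs limit 60 → not met
7. continuing education 767 days ago vs limit 730 → not met
8. office policy manual present → met
9. advertising compliance review 26 days ago vs limit 30 → met
10. agency disclosure form present → met
11. licensed associate brokers 7 < 8 → not met
12. fair-housing poster absent → not met
Not met: 1, 4, 5, 6, 7, 11, 12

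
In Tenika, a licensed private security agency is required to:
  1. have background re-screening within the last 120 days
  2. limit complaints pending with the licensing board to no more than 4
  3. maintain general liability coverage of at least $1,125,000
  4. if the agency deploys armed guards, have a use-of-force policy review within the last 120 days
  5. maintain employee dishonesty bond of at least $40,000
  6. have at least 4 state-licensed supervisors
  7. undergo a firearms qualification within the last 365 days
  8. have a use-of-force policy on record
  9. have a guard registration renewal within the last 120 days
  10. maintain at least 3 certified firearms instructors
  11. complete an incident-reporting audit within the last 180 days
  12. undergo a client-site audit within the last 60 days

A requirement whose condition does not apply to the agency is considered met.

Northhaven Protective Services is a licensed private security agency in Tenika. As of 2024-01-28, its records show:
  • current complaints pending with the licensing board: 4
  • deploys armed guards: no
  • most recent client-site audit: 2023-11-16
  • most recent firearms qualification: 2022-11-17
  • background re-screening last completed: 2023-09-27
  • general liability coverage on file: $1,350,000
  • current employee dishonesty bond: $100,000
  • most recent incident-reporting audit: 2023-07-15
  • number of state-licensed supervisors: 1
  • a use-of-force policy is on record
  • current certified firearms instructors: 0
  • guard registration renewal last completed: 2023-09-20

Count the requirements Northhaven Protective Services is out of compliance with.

1. background re-screening 123 days ago vs limit 120 → not met
2. complaints pending with the licensing board 4 ≤ 4 → met
3. general liability coverage $1,350,000 ≥ $1,125,000 → met
4. condition 'deploys armed guards' does not hold → requirement n/a → met
5. employee dishonesty bond $100,000 ≥ $40,000 → met
6. state-licensed supervisors 1 < 4 → not met
7. firearms qualification 437 days ago vs limit 365 → not met
8. use-of-force policy present → met
9. guard registration renewal 130 days ago vs limit 120 → not met
10. certified firearms instructors 0 < 3 → not met
11. incident-reporting audit 197 days ago vs limit 180 → not met
12. client-site audit 73 days ago vs limit 60 → not met
Not met: 7 of 12

7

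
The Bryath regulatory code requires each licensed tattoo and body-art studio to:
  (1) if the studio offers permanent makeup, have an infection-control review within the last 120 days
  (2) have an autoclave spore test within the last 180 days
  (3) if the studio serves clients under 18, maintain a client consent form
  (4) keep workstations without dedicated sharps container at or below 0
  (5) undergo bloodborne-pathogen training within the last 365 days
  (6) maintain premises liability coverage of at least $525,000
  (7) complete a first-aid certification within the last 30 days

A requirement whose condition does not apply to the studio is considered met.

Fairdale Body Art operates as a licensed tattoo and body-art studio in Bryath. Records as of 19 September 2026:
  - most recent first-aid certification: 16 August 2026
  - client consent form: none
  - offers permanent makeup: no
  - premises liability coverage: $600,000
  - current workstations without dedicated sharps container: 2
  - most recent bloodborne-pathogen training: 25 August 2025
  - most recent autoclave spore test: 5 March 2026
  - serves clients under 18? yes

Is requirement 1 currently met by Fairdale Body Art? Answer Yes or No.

1. condition 'offers permanent makeup' does not hold → requirement n/a → met

Yes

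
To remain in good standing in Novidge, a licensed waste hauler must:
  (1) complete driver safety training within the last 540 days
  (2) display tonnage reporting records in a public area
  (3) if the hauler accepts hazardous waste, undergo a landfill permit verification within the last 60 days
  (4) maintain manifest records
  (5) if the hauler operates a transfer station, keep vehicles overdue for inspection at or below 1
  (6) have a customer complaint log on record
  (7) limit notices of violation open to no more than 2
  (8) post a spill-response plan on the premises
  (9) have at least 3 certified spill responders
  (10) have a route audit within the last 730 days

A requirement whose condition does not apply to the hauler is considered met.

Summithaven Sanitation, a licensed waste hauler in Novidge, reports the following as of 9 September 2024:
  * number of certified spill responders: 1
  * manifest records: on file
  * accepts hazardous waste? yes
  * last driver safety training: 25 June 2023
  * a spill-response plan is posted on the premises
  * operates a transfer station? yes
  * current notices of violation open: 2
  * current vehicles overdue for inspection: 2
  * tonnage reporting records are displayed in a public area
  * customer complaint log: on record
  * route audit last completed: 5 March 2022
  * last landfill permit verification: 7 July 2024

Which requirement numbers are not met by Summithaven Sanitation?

3, 5, 9, 10

1. driver safety training 442 days ago vs limit 540 → met
2. tonnage reporting records present → met
3. condition 'accepts hazardous waste' holds; landfill permit verification 64 days ago vs limit 60 → not met
4. manifest records present → met
5. condition 'operates a transfer station' holds; vehicles overdue for inspection 2 > 1 → not met
6. customer complaint log present → met
7. notices of violation open 2 ≤ 2 → met
8. spill-response plan present → met
9. certified spill responders 1 < 3 → not met
10. route audit 919 days ago vs limit 730 → not met
Not met: 3, 5, 9, 10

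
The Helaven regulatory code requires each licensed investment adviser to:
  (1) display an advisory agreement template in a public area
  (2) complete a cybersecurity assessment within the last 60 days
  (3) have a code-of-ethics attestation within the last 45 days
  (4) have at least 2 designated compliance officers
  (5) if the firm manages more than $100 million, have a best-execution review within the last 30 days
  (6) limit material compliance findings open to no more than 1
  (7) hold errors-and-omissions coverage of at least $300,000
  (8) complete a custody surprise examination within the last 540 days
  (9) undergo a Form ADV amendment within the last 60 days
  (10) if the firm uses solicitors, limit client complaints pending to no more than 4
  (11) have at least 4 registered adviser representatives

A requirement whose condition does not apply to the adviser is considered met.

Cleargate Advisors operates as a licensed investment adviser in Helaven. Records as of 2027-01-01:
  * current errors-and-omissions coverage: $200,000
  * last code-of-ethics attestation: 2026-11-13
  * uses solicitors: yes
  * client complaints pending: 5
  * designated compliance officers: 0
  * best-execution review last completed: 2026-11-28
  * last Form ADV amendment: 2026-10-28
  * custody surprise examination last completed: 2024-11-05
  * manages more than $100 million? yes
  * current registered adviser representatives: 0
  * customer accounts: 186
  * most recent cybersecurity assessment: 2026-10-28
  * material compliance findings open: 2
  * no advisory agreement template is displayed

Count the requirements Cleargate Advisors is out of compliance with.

1. advisory agreement template absent → not met
2. cybersecurity assessment 65 days ago vs limit 60 → not met
3. code-of-ethics attestation 49 days ago vs limit 45 → not met
4. designated compliance officers 0 < 2 → not met
5. condition 'manages more than $100 million' holds; best-execution review 34 days ago vs limit 30 → not met
6. material compliance findings open 2 > 1 → not met
7. errors-and-omissions coverage $200,000 < $300,000 → not met
8. custody surprise examination 787 days ago vs limit 540 → not met
9. Form ADV amendment 65 days ago vs limit 60 → not met
10. condition 'uses solicitors' holds; client complaints pending 5 > 4 → not met
11. registered adviser representatives 0 < 4 → not met
Not met: 11 of 11

11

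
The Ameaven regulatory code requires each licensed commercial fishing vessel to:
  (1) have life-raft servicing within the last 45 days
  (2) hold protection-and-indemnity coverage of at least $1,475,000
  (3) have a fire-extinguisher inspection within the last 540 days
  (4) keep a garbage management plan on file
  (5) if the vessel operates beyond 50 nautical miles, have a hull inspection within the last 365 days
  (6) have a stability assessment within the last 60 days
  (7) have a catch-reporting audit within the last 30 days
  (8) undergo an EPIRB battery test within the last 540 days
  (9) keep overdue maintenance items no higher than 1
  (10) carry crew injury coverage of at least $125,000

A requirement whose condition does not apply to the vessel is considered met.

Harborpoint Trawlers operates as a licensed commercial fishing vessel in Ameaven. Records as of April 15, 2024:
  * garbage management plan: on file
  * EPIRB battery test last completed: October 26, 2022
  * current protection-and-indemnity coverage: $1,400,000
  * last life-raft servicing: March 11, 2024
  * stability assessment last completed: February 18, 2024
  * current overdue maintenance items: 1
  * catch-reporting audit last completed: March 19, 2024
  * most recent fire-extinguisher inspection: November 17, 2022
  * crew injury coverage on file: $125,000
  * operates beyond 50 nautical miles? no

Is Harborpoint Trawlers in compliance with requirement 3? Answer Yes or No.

3. fire-extinguisher inspection 515 days ago vs limit 540 → met

Yes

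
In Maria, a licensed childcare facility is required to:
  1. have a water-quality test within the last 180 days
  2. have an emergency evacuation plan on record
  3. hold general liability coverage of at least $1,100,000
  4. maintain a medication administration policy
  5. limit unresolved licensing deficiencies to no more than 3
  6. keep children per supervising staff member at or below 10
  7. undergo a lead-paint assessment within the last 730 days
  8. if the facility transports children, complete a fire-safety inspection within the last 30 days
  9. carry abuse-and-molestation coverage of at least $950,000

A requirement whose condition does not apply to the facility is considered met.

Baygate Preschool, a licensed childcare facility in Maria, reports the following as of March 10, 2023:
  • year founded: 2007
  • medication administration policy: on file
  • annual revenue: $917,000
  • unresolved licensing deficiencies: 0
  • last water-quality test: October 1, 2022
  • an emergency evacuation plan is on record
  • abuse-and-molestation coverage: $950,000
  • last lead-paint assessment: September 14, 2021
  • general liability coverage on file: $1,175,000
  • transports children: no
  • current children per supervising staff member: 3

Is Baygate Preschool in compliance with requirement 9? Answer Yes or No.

9. abuse-and-molestation coverage $950,000 ≥ $950,000 → met

Yes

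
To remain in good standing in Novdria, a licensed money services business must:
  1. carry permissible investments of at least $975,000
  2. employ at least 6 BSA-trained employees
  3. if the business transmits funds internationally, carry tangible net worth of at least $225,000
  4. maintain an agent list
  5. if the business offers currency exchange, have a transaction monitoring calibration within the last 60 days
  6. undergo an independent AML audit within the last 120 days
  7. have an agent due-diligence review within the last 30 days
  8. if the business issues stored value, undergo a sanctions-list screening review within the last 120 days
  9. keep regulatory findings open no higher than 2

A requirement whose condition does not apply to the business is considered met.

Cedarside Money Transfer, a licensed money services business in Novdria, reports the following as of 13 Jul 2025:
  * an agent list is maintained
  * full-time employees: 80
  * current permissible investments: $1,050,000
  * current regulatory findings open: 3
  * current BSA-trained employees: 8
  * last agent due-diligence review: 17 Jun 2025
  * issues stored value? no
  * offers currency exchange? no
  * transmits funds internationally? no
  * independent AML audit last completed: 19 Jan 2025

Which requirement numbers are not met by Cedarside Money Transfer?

6, 9

1. permissible investments $1,050,000 ≥ $975,000 → met
2. BSA-trained employees 8 ≥ 6 → met
3. condition 'transmits funds internationally' does not hold → requirement n/a → met
4. agent list present → met
5. condition 'offers currency exchange' does not hold → requirement n/a → met
6. independent AML audit 175 days ago vs limit 120 → not met
7. agent due-diligence review 26 days ago vs limit 30 → met
8. condition 'issues stored value' does not hold → requirement n/a → met
9. regulatory findings open 3 > 2 → not met
Not met: 6, 9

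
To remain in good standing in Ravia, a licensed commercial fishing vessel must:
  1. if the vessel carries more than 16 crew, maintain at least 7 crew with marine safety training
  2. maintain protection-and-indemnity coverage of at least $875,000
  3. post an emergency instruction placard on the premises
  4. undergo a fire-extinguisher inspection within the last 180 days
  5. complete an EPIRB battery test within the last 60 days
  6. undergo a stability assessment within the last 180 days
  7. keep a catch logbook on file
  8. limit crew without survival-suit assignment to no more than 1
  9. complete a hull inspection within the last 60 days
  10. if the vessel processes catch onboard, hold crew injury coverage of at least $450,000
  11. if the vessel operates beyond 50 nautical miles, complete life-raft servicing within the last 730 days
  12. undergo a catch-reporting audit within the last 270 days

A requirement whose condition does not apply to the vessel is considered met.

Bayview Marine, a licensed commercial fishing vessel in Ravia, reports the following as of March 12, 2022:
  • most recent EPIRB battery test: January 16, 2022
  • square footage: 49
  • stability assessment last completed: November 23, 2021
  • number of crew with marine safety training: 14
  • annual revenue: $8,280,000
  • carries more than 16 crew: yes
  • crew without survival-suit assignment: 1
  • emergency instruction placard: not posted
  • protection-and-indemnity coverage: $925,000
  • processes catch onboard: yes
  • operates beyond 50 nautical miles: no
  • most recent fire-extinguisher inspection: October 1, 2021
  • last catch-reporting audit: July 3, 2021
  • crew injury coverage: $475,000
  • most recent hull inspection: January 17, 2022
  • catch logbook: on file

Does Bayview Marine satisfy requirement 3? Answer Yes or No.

No

3. emergency instruction placard absent → not met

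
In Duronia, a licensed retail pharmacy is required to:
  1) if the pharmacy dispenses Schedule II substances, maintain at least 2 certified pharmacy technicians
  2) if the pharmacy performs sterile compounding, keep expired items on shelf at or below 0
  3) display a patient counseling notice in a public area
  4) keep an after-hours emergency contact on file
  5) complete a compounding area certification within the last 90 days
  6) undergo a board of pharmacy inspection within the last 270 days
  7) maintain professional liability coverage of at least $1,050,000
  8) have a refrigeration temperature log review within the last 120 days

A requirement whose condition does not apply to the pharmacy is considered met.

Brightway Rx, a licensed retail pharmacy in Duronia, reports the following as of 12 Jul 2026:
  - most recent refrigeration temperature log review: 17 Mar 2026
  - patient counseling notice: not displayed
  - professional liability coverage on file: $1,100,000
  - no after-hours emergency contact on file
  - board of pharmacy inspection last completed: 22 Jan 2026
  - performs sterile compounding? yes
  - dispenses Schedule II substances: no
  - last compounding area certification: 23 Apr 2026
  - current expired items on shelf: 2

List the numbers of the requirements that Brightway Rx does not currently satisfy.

2, 3, 4

1. condition 'dispenses Schedule II substances' does not hold → requirement n/a → met
2. condition 'performs sterile compounding' holds; expired items on shelf 2 > 0 → not met
3. patient counseling notice absent → not met
4. after-hours emergency contact absent → not met
5. compounding area certification 80 days ago vs limit 90 → met
6. board of pharmacy inspection 171 days ago vs limit 270 → met
7. professional liability coverage $1,100,000 ≥ $1,050,000 → met
8. refrigeration temperature log review 117 days ago vs limit 120 → met
Not met: 2, 3, 4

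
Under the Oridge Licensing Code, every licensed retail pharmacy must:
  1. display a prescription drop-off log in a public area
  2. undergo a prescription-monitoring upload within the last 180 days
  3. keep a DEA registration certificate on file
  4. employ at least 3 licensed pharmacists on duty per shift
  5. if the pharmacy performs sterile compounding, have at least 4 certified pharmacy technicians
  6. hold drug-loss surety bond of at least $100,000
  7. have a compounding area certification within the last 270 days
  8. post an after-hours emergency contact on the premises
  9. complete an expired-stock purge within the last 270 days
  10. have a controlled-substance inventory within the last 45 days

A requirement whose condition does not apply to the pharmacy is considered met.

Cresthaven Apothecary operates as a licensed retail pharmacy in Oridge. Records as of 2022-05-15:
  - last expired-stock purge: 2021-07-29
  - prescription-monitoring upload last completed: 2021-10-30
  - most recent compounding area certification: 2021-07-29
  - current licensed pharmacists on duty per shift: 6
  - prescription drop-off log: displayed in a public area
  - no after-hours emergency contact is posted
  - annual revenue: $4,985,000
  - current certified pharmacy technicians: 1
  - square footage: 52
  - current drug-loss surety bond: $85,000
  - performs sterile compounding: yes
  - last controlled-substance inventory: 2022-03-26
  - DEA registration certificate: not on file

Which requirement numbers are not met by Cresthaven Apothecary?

2, 3, 5, 6, 7, 8, 9, 10

1. prescription drop-off log present → met
2. prescription-monitoring upload 197 days ago vs limit 180 → not met
3. DEA registration certificate absent → not met
4. licensed pharmacists on duty per shift 6 ≥ 3 → met
5. condition 'performs sterile compounding' holds; certified pharmacy technicians 1 < 4 → not met
6. drug-loss surety bond $85,000 < $100,000 → not met
7. compounding area certification 290 days ago vs limit 270 → not met
8. after-hours emergency contact absent → not met
9. expired-stock purge 290 days ago vs limit 270 → not met
10. controlled-substance inventory 50 days ago vs limit 45 → not met
Not met: 2, 3, 5, 6, 7, 8, 9, 10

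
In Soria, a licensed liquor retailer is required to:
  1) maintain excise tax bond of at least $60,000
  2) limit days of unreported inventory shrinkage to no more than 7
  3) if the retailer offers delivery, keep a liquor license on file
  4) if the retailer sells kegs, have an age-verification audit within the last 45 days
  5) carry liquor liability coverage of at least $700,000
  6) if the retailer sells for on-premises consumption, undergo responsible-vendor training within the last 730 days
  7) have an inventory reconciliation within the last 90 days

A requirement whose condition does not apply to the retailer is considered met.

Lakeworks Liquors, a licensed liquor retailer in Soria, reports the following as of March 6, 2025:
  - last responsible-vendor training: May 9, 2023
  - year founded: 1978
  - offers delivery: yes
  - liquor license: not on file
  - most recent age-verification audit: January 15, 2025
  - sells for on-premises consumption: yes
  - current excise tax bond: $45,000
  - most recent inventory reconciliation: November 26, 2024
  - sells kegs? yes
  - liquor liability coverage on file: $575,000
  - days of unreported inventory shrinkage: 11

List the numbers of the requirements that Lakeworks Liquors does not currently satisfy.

1. excise tax bond $45,000 < $60,000 → not met
2. days of unreported inventory shrinkage 11 > 7 → not met
3. condition 'offers delivery' holds; liquor license absent → not met
4. condition 'sells kegs' holds; age-verification audit 50 days ago vs limit 45 → not met
5. liquor liability coverage $575,000 < $700,000 → not met
6. condition 'sells for on-premises consumption' holds; responsible-vendor training 667 days ago vs limit 730 → met
7. inventory reconciliation 100 days ago vs limit 90 → not met
Not met: 1, 2, 3, 4, 5, 7

1, 2, 3, 4, 5, 7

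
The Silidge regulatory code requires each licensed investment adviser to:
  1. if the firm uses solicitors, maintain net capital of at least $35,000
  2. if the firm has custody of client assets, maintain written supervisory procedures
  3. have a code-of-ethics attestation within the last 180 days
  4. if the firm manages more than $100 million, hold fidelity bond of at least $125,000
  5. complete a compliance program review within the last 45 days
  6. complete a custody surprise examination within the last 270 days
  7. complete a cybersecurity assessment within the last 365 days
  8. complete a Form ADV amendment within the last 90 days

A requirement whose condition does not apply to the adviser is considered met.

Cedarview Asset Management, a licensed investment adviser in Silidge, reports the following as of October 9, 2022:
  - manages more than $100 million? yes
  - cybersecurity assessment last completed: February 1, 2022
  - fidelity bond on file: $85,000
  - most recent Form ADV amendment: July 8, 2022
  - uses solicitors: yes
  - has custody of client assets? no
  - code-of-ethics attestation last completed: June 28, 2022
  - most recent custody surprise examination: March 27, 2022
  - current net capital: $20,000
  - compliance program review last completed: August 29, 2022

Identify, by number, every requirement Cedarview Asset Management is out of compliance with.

1, 4, 8

1. condition 'uses solicitors' holds; net capital $20,000 < $35,000 → not met
2. condition 'has custody of client assets' does not hold → requirement n/a → met
3. code-of-ethics attestation 103 days ago vs limit 180 → met
4. condition 'manages more than $100 million' holds; fidelity bond $85,000 < $125,000 → not met
5. compliance program review 41 days ago vs limit 45 → met
6. custody surprise examination 196 days ago vs limit 270 → met
7. cybersecurity assessment 250 days ago vs limit 365 → met
8. Form ADV amendment 93 days ago vs limit 90 → not met
Not met: 1, 4, 8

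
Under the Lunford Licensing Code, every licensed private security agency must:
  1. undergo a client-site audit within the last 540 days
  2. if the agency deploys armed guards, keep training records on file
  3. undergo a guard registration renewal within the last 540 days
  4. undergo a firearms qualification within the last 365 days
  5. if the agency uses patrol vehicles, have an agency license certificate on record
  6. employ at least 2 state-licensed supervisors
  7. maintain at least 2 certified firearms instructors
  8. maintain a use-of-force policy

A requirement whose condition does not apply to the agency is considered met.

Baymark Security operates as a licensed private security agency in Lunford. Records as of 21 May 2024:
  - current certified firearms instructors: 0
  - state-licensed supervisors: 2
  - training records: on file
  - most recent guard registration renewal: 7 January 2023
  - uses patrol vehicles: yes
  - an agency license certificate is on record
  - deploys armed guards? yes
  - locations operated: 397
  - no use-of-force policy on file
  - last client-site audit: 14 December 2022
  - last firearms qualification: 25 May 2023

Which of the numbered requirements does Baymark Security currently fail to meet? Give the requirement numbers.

7, 8

1. client-site audit 524 days ago vs limit 540 → met
2. condition 'deploys armed guards' holds; training records present → met
3. guard registration renewal 500 days ago vs limit 540 → met
4. firearms qualification 362 days ago vs limit 365 → met
5. condition 'uses patrol vehicles' holds; agency license certificate present → met
6. state-licensed supervisors 2 ≥ 2 → met
7. certified firearms instructors 0 < 2 → not met
8. use-of-force policy absent → not met
Not met: 7, 8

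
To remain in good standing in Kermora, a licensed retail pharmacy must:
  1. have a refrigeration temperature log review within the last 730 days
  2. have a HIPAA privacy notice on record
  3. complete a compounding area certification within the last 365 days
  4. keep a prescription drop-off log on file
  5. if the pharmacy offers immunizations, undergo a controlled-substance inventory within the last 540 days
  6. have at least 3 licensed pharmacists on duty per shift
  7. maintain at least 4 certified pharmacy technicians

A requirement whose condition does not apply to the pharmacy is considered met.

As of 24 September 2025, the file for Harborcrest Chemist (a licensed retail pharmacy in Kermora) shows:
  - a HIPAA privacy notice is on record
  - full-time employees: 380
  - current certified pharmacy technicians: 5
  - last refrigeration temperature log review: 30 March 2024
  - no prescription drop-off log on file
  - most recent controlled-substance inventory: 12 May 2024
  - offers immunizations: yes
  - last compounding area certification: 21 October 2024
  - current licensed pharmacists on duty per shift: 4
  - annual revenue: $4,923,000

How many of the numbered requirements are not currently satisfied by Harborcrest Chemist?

1

1. refrigeration temperature log review 543 days ago vs limit 730 → met
2. HIPAA privacy notice present → met
3. compounding area certification 338 days ago vs limit 365 → met
4. prescription drop-off log absent → not met
5. condition 'offers immunizations' holds; controlled-substance inventory 500 days ago vs limit 540 → met
6. licensed pharmacists on duty per shift 4 ≥ 3 → met
7. certified pharmacy technicians 5 ≥ 4 → met
Not met: 1 of 7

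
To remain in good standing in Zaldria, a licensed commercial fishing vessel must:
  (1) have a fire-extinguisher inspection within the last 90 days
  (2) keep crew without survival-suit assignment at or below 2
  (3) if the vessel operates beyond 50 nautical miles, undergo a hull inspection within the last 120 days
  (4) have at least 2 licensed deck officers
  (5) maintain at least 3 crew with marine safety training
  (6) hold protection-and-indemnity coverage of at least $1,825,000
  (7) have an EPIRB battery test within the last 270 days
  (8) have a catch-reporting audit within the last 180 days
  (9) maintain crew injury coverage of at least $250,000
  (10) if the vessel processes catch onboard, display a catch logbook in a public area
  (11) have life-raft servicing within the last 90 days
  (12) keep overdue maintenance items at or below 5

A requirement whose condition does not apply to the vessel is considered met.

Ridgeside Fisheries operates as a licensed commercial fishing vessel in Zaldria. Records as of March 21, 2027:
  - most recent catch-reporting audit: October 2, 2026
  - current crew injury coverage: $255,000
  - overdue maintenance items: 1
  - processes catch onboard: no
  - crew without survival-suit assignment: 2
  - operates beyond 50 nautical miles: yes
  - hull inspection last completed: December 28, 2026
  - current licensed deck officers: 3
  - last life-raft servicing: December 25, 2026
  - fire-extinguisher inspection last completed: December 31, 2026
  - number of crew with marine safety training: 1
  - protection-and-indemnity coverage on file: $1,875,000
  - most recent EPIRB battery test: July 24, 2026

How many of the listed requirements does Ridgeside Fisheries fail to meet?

1. fire-extinguisher inspection 80 days ago vs limit 90 → met
2. crew without survival-suit assignment 2 ≤ 2 → met
3. condition 'operates beyond 50 nautical miles' holds; hull inspection 83 days ago vs limit 120 → met
4. licensed deck officers 3 ≥ 2 → met
5. crew with marine safety training 1 < 3 → not met
6. protection-and-indemnity coverage $1,875,000 ≥ $1,825,000 → met
7. EPIRB battery test 240 days ago vs limit 270 → met
8. catch-reporting audit 170 days ago vs limit 180 → met
9. crew injury coverage $255,000 ≥ $250,000 → met
10. condition 'processes catch onboard' does not hold → requirement n/a → met
11. life-raft servicing 86 days ago vs limit 90 → met
12. overdue maintenance items 1 ≤ 5 → met
Not met: 1 of 12

1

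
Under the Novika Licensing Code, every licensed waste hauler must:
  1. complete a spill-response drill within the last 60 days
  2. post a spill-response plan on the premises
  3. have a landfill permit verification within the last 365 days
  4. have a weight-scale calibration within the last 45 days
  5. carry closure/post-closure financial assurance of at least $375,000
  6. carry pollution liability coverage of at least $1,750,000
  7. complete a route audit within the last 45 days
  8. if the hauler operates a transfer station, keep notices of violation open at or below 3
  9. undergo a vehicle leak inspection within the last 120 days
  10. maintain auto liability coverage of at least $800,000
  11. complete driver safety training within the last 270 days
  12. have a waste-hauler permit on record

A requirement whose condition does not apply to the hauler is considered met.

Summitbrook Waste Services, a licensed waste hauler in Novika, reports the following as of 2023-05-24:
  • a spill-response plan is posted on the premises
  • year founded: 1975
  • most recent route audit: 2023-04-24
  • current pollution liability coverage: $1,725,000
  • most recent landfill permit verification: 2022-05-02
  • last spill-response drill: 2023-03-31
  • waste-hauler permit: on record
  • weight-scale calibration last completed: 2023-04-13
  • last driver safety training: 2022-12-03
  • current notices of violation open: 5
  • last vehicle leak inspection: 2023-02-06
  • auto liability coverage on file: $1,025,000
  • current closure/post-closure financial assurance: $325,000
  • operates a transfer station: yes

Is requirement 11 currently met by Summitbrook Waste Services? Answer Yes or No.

11. driver safety training 172 days ago vs limit 270 → met

Yes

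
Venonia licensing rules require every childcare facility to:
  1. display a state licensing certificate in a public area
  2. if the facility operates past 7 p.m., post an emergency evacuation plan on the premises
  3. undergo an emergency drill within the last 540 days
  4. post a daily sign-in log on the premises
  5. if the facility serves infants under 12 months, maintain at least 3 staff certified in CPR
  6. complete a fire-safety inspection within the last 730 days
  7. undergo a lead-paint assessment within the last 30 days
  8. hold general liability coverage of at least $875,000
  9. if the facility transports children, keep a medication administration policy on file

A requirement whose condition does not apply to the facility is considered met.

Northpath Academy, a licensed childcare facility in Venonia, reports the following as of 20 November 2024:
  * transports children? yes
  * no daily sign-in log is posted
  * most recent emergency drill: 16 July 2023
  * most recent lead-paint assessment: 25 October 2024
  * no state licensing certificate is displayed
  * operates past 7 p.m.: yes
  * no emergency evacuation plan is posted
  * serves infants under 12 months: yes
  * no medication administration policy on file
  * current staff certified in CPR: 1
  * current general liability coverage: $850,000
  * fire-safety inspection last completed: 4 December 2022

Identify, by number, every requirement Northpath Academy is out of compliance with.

1, 2, 4, 5, 8, 9

1. state licensing certificate absent → not met
2. condition 'operates past 7 p.m.' holds; emergency evacuation plan absent → not met
3. emergency drill 493 days ago vs limit 540 → met
4. daily sign-in log absent → not met
5. condition 'serves infants under 12 months' holds; staff certified in CPR 1 < 3 → not met
6. fire-safety inspection 717 days ago vs limit 730 → met
7. lead-paint assessment 26 days ago vs limit 30 → met
8. general liability coverage $850,000 < $875,000 → not met
9. condition 'transports children' holds; medication administration policy absent → not met
Not met: 1, 2, 4, 5, 8, 9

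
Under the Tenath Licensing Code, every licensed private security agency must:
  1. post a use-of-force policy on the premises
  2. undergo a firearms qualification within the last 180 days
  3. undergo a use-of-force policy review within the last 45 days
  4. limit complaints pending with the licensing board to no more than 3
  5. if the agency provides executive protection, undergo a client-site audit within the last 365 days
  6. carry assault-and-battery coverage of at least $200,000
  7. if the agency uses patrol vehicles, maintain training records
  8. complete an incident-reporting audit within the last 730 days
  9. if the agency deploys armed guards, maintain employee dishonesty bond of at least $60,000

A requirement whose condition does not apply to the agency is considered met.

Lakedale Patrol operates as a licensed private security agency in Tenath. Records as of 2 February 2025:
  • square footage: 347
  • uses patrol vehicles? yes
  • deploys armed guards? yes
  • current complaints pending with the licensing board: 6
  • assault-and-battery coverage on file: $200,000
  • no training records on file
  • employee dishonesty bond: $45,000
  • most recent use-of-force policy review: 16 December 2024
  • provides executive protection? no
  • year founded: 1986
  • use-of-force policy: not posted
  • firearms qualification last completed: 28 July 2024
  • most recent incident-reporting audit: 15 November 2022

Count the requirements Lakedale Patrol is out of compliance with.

7

1. use-of-force policy absent → not met
2. firearms qualification 189 days ago vs limit 180 → not met
3. use-of-force policy review 48 days ago vs limit 45 → not met
4. complaints pending with the licensing board 6 > 3 → not met
5. condition 'provides executive protection' does not hold → requirement n/a → met
6. assault-and-battery coverage $200,000 ≥ $200,000 → met
7. condition 'uses patrol vehicles' holds; training records absent → not met
8. incident-reporting audit 810 days ago vs limit 730 → not met
9. condition 'deploys armed guards' holds; employee dishonesty bond $45,000 < $60,000 → not met
Not met: 7 of 9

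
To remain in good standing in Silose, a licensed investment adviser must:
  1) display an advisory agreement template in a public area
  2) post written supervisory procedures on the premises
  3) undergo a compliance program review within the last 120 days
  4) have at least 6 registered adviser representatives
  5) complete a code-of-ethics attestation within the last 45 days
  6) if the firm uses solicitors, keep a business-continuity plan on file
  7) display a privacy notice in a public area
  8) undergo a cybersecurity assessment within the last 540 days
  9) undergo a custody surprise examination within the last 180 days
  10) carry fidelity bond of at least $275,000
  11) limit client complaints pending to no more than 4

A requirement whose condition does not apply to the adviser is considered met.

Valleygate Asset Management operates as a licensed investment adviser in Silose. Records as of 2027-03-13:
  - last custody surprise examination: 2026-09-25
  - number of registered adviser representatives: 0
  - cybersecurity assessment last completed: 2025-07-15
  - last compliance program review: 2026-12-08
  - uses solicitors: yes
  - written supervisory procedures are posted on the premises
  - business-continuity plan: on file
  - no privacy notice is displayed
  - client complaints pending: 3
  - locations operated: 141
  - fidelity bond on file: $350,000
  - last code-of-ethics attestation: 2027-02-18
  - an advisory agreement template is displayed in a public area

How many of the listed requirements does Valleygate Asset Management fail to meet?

3

1. advisory agreement template present → met
2. written supervisory procedures present → met
3. compliance program review 95 days ago vs limit 120 → met
4. registered adviser representatives 0 < 6 → not met
5. code-of-ethics attestation 23 days ago vs limit 45 → met
6. condition 'uses solicitors' holds; business-continuity plan present → met
7. privacy notice absent → not met
8. cybersecurity assessment 606 days ago vs limit 540 → not met
9. custody surprise examination 169 days ago vs limit 180 → met
10. fidelity bond $350,000 ≥ $275,000 → met
11. client complaints pending 3 ≤ 4 → met
Not met: 3 of 11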